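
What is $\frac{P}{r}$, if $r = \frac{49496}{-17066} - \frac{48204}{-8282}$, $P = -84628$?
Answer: $- \frac{65007463654}{2243063} \approx -28982.0$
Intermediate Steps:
$r = \frac{4486126}{1536311}$ ($r = 49496 \left(- \frac{1}{17066}\right) - - \frac{24102}{4141} = - \frac{1076}{371} + \frac{24102}{4141} = \frac{4486126}{1536311} \approx 2.9201$)
$\frac{P}{r} = - \frac{84628}{\frac{4486126}{1536311}} = \left(-84628\right) \frac{1536311}{4486126} = - \frac{65007463654}{2243063}$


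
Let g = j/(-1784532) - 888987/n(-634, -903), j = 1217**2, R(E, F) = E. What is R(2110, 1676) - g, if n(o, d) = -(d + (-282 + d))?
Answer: 262544311241/103502856 ≈ 2536.6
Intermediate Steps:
n(o, d) = 282 - 2*d (n(o, d) = -(-282 + 2*d) = 282 - 2*d)
j = 1481089
g = -44153285081/103502856 (g = 1481089/(-1784532) - 888987/(282 - 2*(-903)) = 1481089*(-1/1784532) - 888987/(282 + 1806) = -1481089/1784532 - 888987/2088 = -1481089/1784532 - 888987*1/2088 = -1481089/1784532 - 296329/696 = -44153285081/103502856 ≈ -426.59)
R(2110, 1676) - g = 2110 - 1*(-44153285081/103502856) = 2110 + 44153285081/103502856 = 262544311241/103502856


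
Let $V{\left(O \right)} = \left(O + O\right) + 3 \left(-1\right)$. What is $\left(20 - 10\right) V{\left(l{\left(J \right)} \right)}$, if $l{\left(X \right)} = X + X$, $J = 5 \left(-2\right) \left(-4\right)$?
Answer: $1570$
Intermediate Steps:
$J = 40$ ($J = \left(-10\right) \left(-4\right) = 40$)
$l{\left(X \right)} = 2 X$
$V{\left(O \right)} = -3 + 2 O$ ($V{\left(O \right)} = 2 O - 3 = -3 + 2 O$)
$\left(20 - 10\right) V{\left(l{\left(J \right)} \right)} = \left(20 - 10\right) \left(-3 + 2 \cdot 2 \cdot 40\right) = 10 \left(-3 + 2 \cdot 80\right) = 10 \left(-3 + 160\right) = 10 \cdot 157 = 1570$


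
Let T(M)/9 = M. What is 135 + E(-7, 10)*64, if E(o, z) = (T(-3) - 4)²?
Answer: 61639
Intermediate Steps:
T(M) = 9*M
E(o, z) = 961 (E(o, z) = (9*(-3) - 4)² = (-27 - 4)² = (-31)² = 961)
135 + E(-7, 10)*64 = 135 + 961*64 = 135 + 61504 = 61639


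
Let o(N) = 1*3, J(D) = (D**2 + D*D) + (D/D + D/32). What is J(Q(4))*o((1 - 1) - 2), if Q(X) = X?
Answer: 795/8 ≈ 99.375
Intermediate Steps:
J(D) = 1 + 2*D**2 + D/32 (J(D) = (D**2 + D**2) + (1 + D*(1/32)) = 2*D**2 + (1 + D/32) = 1 + 2*D**2 + D/32)
o(N) = 3
J(Q(4))*o((1 - 1) - 2) = (1 + 2*4**2 + (1/32)*4)*3 = (1 + 2*16 + 1/8)*3 = (1 + 32 + 1/8)*3 = (265/8)*3 = 795/8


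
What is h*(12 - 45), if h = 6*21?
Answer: -4158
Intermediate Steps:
h = 126
h*(12 - 45) = 126*(12 - 45) = 126*(-33) = -4158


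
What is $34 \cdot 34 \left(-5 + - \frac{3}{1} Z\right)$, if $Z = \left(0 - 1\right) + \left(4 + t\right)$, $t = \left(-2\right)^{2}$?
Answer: $-30056$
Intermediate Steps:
$t = 4$
$Z = 7$ ($Z = \left(0 - 1\right) + \left(4 + 4\right) = -1 + 8 = 7$)
$34 \cdot 34 \left(-5 + - \frac{3}{1} Z\right) = 34 \cdot 34 \left(-5 + - \frac{3}{1} \cdot 7\right) = 1156 \left(-5 + \left(-3\right) 1 \cdot 7\right) = 1156 \left(-5 - 21\right) = 1156 \left(-26\right) = -30056$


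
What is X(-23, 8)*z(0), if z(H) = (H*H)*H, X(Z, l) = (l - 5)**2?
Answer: 0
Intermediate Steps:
X(Z, l) = (-5 + l)**2
z(H) = H**3 (z(H) = H**2*H = H**3)
X(-23, 8)*z(0) = (-5 + 8)**2*0**3 = 3**2*0 = 9*0 = 0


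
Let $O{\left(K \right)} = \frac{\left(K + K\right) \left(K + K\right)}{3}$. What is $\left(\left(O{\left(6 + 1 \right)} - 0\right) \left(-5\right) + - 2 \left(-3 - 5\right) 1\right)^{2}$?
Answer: $\frac{868624}{9} \approx 96514.0$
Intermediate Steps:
$O{\left(K \right)} = \frac{4 K^{2}}{3}$ ($O{\left(K \right)} = 2 K 2 K \frac{1}{3} = 4 K^{2} \cdot \frac{1}{3} = \frac{4 K^{2}}{3}$)
$\left(\left(O{\left(6 + 1 \right)} - 0\right) \left(-5\right) + - 2 \left(-3 - 5\right) 1\right)^{2} = \left(\left(\frac{4 \left(6 + 1\right)^{2}}{3} - 0\right) \left(-5\right) + - 2 \left(-3 - 5\right) 1\right)^{2} = \left(\left(\frac{4 \cdot 7^{2}}{3} + \left(-6 + 6\right)\right) \left(-5\right) + - 2 \left(-3 - 5\right) 1\right)^{2} = \left(\left(\frac{4}{3} \cdot 49 + 0\right) \left(-5\right) + \left(-2\right) \left(-8\right) 1\right)^{2} = \left(\left(\frac{196}{3} + 0\right) \left(-5\right) + 16 \cdot 1\right)^{2} = \left(\frac{196}{3} \left(-5\right) + 16\right)^{2} = \left(- \frac{980}{3} + 16\right)^{2} = \left(- \frac{932}{3}\right)^{2} = \frac{868624}{9}$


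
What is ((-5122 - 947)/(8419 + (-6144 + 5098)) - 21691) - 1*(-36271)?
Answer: 107492271/7373 ≈ 14579.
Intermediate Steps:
((-5122 - 947)/(8419 + (-6144 + 5098)) - 21691) - 1*(-36271) = (-6069/(8419 - 1046) - 21691) + 36271 = (-6069/7373 - 21691) + 36271 = -159933812/7373 + 36271 = 107492271/7373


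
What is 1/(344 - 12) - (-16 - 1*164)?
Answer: 59761/332 ≈ 180.00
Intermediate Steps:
1/(344 - 12) - (-16 - 1*164) = 1/332 - (-16 - 164) = 1/332 - 1*(-180) = 1/332 + 180 = 59761/332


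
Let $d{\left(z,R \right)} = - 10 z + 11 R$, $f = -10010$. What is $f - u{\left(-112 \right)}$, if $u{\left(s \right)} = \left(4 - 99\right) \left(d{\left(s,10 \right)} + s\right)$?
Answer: $96200$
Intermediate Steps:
$u{\left(s \right)} = -10450 + 855 s$ ($u{\left(s \right)} = \left(4 - 99\right) \left(\left(- 10 s + 11 \cdot 10\right) + s\right) = - 95 \left(\left(- 10 s + 110\right) + s\right) = - 95 \left(\left(110 - 10 s\right) + s\right) = - 95 \left(110 - 9 s\right) = -10450 + 855 s$)
$f - u{\left(-112 \right)} = -10010 - \left(-10450 + 855 \left(-112\right)\right) = -10010 - \left(-10450 - 95760\right) = -10010 - -106210 = -10010 + 106210 = 96200$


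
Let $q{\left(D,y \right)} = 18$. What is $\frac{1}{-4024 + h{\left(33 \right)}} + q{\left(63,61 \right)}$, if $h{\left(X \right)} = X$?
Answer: $\frac{71837}{3991} \approx 18.0$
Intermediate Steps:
$\frac{1}{-4024 + h{\left(33 \right)}} + q{\left(63,61 \right)} = \frac{1}{-4024 + 33} + 18 = \frac{1}{-3991} + 18 = - \frac{1}{3991} + 18 = \frac{71837}{3991}$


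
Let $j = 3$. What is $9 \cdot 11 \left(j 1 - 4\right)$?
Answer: $-99$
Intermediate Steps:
$9 \cdot 11 \left(j 1 - 4\right) = 9 \cdot 11 \left(3 \cdot 1 - 4\right) = 99 \left(3 - 4\right) = 99 \left(-1\right) = -99$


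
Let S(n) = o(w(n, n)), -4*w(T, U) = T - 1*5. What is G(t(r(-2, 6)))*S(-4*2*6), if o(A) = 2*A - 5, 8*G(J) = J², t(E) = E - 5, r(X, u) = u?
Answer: 43/16 ≈ 2.6875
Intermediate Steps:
t(E) = -5 + E
G(J) = J²/8
w(T, U) = 5/4 - T/4 (w(T, U) = -(T - 1*5)/4 = -(T - 5)/4 = -(-5 + T)/4 = 5/4 - T/4)
o(A) = -5 + 2*A
S(n) = -5/2 - n/2 (S(n) = -5 + 2*(5/4 - n/4) = -5 + (5/2 - n/2) = -5/2 - n/2)
G(t(r(-2, 6)))*S(-4*2*6) = ((-5 + 6)²/8)*(-5/2 - (-4*2)*6/2) = ((⅛)*1²)*(-5/2 - (-4)*6) = ((⅛)*1)*(-5/2 - ½*(-48)) = (-5/2 + 24)/8 = (⅛)*(43/2) = 43/16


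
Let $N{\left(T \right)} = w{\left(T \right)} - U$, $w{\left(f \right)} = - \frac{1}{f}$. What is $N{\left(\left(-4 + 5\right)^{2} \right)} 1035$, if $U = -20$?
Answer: $19665$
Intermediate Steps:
$N{\left(T \right)} = 20 - \frac{1}{T}$ ($N{\left(T \right)} = - \frac{1}{T} - -20 = - \frac{1}{T} + 20 = 20 - \frac{1}{T}$)
$N{\left(\left(-4 + 5\right)^{2} \right)} 1035 = \left(20 - \frac{1}{\left(-4 + 5\right)^{2}}\right) 1035 = \left(20 - \frac{1}{1^{2}}\right) 1035 = \left(20 - 1^{-1}\right) 1035 = \left(20 - 1\right) 1035 = 19 \cdot 1035 = 19665$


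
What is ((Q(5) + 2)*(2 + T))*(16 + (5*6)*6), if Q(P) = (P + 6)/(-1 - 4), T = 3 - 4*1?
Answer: -196/5 ≈ -39.200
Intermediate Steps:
T = -1 (T = 3 - 4 = -1)
Q(P) = -6/5 - P/5 (Q(P) = (6 + P)/(-5) = (6 + P)*(-1/5) = -6/5 - P/5)
((Q(5) + 2)*(2 + T))*(16 + (5*6)*6) = (((-6/5 - 1/5*5) + 2)*(2 - 1))*(16 + (5*6)*6) = (((-6/5 - 1) + 2)*1)*(16 + 30*6) = ((-11/5 + 2)*1)*(16 + 180) = -1/5*1*196 = -1/5*196 = -196/5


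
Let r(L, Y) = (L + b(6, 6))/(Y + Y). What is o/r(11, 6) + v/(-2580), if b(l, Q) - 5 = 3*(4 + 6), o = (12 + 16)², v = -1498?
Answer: 6085387/29670 ≈ 205.10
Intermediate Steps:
o = 784 (o = 28² = 784)
b(l, Q) = 35 (b(l, Q) = 5 + 3*(4 + 6) = 5 + 3*10 = 5 + 30 = 35)
r(L, Y) = (35 + L)/(2*Y) (r(L, Y) = (L + 35)/(Y + Y) = (35 + L)/((2*Y)) = (35 + L)*(1/(2*Y)) = (35 + L)/(2*Y))
o/r(11, 6) + v/(-2580) = 784/(((½)*(35 + 11)/6)) - 1498/(-2580) = 784/(((½)*(⅙)*46)) - 1498*(-1/2580) = 784/(23/6) + 749/1290 = 784*(6/23) + 749/1290 = 4704/23 + 749/1290 = 6085387/29670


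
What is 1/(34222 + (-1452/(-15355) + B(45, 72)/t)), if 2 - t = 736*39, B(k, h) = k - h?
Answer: 440719210/15082334894509 ≈ 2.9221e-5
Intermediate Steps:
t = -28702 (t = 2 - 736*39 = 2 - 1*28704 = 2 - 28704 = -28702)
1/(34222 + (-1452/(-15355) + B(45, 72)/t)) = 1/(34222 + (-1452/(-15355) + (45 - 1*72)/(-28702))) = 1/(34222 + (-1452*(-1/15355) + (45 - 72)*(-1/28702))) = 1/(34222 + (1452/15355 - 27*(-1/28702))) = 1/(34222 + (1452/15355 + 27/28702)) = 1/(34222 + 42089889/440719210) = 1/(15082334894509/440719210) = 440719210/15082334894509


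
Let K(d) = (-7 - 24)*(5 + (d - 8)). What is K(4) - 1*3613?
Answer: -3644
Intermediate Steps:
K(d) = 93 - 31*d (K(d) = -31*(5 + (-8 + d)) = -31*(-3 + d) = 93 - 31*d)
K(4) - 1*3613 = (93 - 31*4) - 1*3613 = (93 - 124) - 3613 = -31 - 3613 = -3644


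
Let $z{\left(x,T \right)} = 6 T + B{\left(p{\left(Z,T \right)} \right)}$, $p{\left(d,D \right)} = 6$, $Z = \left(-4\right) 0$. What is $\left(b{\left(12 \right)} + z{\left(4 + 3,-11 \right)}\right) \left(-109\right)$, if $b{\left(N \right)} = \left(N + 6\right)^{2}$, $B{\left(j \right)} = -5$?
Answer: $-27577$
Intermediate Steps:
$Z = 0$
$b{\left(N \right)} = \left(6 + N\right)^{2}$
$z{\left(x,T \right)} = -5 + 6 T$ ($z{\left(x,T \right)} = 6 T - 5 = -5 + 6 T$)
$\left(b{\left(12 \right)} + z{\left(4 + 3,-11 \right)}\right) \left(-109\right) = \left(\left(6 + 12\right)^{2} + \left(-5 + 6 \left(-11\right)\right)\right) \left(-109\right) = \left(18^{2} - 71\right) \left(-109\right) = \left(324 - 71\right) \left(-109\right) = 253 \left(-109\right) = -27577$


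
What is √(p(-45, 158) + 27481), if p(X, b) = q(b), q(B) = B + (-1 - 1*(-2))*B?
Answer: 19*√77 ≈ 166.72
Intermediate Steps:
q(B) = 2*B (q(B) = B + (-1 + 2)*B = B + 1*B = B + B = 2*B)
p(X, b) = 2*b
√(p(-45, 158) + 27481) = √(2*158 + 27481) = √(316 + 27481) = √27797 = 19*√77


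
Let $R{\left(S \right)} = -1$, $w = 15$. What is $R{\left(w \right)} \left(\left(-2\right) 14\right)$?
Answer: $28$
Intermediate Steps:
$R{\left(w \right)} \left(\left(-2\right) 14\right) = - \left(-2\right) 14 = \left(-1\right) \left(-28\right) = 28$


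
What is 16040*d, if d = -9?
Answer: -144360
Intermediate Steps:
16040*d = 16040*(-9) = -144360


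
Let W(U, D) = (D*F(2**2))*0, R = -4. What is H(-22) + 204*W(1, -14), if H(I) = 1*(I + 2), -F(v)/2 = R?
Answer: -20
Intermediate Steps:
F(v) = 8 (F(v) = -2*(-4) = 8)
W(U, D) = 0 (W(U, D) = (D*8)*0 = (8*D)*0 = 0)
H(I) = 2 + I (H(I) = 1*(2 + I) = 2 + I)
H(-22) + 204*W(1, -14) = (2 - 22) + 204*0 = -20 + 0 = -20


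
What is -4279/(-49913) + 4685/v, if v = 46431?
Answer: 432520654/2317510503 ≈ 0.18663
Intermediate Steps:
-4279/(-49913) + 4685/v = -4279/(-49913) + 4685/46431 = -4279*(-1/49913) + 4685*(1/46431) = 4279/49913 + 4685/46431 = 432520654/2317510503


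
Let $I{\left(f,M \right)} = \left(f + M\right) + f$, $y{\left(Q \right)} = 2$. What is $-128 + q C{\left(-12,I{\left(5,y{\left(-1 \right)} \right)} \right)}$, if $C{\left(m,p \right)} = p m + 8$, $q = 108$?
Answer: $-14816$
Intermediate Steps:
$I{\left(f,M \right)} = M + 2 f$ ($I{\left(f,M \right)} = \left(M + f\right) + f = M + 2 f$)
$C{\left(m,p \right)} = 8 + m p$ ($C{\left(m,p \right)} = m p + 8 = 8 + m p$)
$-128 + q C{\left(-12,I{\left(5,y{\left(-1 \right)} \right)} \right)} = -128 + 108 \left(8 - 12 \left(2 + 2 \cdot 5\right)\right) = -128 + 108 \left(8 - 12 \left(2 + 10\right)\right) = -128 + 108 \left(8 - 144\right) = -128 + 108 \left(-136\right) = -128 - 14688 = -14816$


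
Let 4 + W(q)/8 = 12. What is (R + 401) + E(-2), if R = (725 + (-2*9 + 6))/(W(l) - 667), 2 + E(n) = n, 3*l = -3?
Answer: 238678/603 ≈ 395.82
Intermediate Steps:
l = -1 (l = (1/3)*(-3) = -1)
W(q) = 64 (W(q) = -32 + 8*12 = -32 + 96 = 64)
E(n) = -2 + n
R = -713/603 (R = (725 + (-2*9 + 6))/(64 - 667) = (725 + (-18 + 6))/(-603) = (725 - 12)*(-1/603) = 713*(-1/603) = -713/603 ≈ -1.1824)
(R + 401) + E(-2) = (-713/603 + 401) + (-2 - 2) = 241090/603 - 4 = 238678/603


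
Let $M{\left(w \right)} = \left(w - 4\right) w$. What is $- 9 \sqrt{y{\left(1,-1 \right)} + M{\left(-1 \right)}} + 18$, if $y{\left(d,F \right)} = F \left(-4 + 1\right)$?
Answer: $18 - 18 \sqrt{2} \approx -7.4558$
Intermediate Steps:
$y{\left(d,F \right)} = - 3 F$ ($y{\left(d,F \right)} = F \left(-3\right) = - 3 F$)
$M{\left(w \right)} = w \left(-4 + w\right)$ ($M{\left(w \right)} = \left(-4 + w\right) w = w \left(-4 + w\right)$)
$- 9 \sqrt{y{\left(1,-1 \right)} + M{\left(-1 \right)}} + 18 = - 9 \sqrt{\left(-3\right) \left(-1\right) - \left(-4 - 1\right)} + 18 = - 9 \sqrt{3 - -5} + 18 = - 9 \sqrt{3 + 5} + 18 = - 9 \sqrt{8} + 18 = - 9 \cdot 2 \sqrt{2} + 18 = - 18 \sqrt{2} + 18 = 18 - 18 \sqrt{2}$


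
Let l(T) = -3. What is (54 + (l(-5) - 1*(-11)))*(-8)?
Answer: -496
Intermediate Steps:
(54 + (l(-5) - 1*(-11)))*(-8) = (54 + (-3 - 1*(-11)))*(-8) = (54 + (-3 + 11))*(-8) = (54 + 8)*(-8) = 62*(-8) = -496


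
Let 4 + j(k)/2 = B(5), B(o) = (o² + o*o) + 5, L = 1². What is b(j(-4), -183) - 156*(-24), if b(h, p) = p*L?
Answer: 3561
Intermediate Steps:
L = 1
B(o) = 5 + 2*o² (B(o) = (o² + o²) + 5 = 2*o² + 5 = 5 + 2*o²)
j(k) = 102 (j(k) = -8 + 2*(5 + 2*5²) = -8 + 2*(5 + 2*25) = -8 + 2*(5 + 50) = -8 + 2*55 = -8 + 110 = 102)
b(h, p) = p (b(h, p) = p*1 = p)
b(j(-4), -183) - 156*(-24) = -183 - 156*(-24) = -183 + 3744 = 3561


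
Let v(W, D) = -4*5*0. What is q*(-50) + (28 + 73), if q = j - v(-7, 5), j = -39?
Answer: 2051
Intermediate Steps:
v(W, D) = 0 (v(W, D) = -20*0 = 0)
q = -39 (q = -39 - 1*0 = -39 + 0 = -39)
q*(-50) + (28 + 73) = -39*(-50) + (28 + 73) = 1950 + 101 = 2051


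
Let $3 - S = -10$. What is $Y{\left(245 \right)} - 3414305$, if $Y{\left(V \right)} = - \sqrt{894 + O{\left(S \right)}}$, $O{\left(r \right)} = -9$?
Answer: $-3414305 - \sqrt{885} \approx -3.4143 \cdot 10^{6}$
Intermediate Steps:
$S = 13$ ($S = 3 - -10 = 3 + 10 = 13$)
$Y{\left(V \right)} = - \sqrt{885}$ ($Y{\left(V \right)} = - \sqrt{894 - 9} = - \sqrt{885}$)
$Y{\left(245 \right)} - 3414305 = - \sqrt{885} - 3414305 = -3414305 - \sqrt{885}$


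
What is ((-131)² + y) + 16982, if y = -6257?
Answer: 27886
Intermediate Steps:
((-131)² + y) + 16982 = ((-131)² - 6257) + 16982 = (17161 - 6257) + 16982 = 10904 + 16982 = 27886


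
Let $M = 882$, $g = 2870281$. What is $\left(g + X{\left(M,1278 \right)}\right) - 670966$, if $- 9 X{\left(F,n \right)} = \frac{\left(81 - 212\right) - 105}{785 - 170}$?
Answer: $\frac{12173208761}{5535} \approx 2.1993 \cdot 10^{6}$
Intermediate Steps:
$X{\left(F,n \right)} = \frac{236}{5535}$ ($X{\left(F,n \right)} = - \frac{\left(\left(81 - 212\right) - 105\right) \frac{1}{785 - 170}}{9} = - \frac{\left(\left(81 - 212\right) - 105\right) \frac{1}{615}}{9} = - \frac{\left(-131 - 105\right) \frac{1}{615}}{9} = - \frac{\left(-236\right) \frac{1}{615}}{9} = \left(- \frac{1}{9}\right) \left(- \frac{236}{615}\right) = \frac{236}{5535}$)
$\left(g + X{\left(M,1278 \right)}\right) - 670966 = \left(2870281 + \frac{236}{5535}\right) - 670966 = \frac{15887005571}{5535} - 670966 = \frac{12173208761}{5535}$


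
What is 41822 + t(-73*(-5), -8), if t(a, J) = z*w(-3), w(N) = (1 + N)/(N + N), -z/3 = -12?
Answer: 41834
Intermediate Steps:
z = 36 (z = -3*(-12) = 36)
w(N) = (1 + N)/(2*N) (w(N) = (1 + N)/((2*N)) = (1 + N)*(1/(2*N)) = (1 + N)/(2*N))
t(a, J) = 12 (t(a, J) = 36*((½)*(1 - 3)/(-3)) = 36*((½)*(-⅓)*(-2)) = 36*(⅓) = 12)
41822 + t(-73*(-5), -8) = 41822 + 12 = 41834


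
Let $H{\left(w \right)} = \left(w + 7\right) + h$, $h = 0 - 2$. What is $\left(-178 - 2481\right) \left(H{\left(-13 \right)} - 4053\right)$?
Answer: $10798199$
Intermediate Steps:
$h = -2$
$H{\left(w \right)} = 5 + w$ ($H{\left(w \right)} = \left(w + 7\right) - 2 = \left(7 + w\right) - 2 = 5 + w$)
$\left(-178 - 2481\right) \left(H{\left(-13 \right)} - 4053\right) = \left(-178 - 2481\right) \left(\left(5 - 13\right) - 4053\right) = - 2659 \left(-8 - 4053\right) = \left(-2659\right) \left(-4061\right) = 10798199$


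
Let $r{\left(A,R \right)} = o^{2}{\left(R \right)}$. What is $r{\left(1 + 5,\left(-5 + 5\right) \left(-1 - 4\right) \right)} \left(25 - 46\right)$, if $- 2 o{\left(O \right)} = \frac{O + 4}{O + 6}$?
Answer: $- \frac{7}{3} \approx -2.3333$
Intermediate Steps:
$o{\left(O \right)} = - \frac{4 + O}{2 \left(6 + O\right)}$ ($o{\left(O \right)} = - \frac{\left(O + 4\right) \frac{1}{O + 6}}{2} = - \frac{\left(4 + O\right) \frac{1}{6 + O}}{2} = - \frac{\frac{1}{6 + O} \left(4 + O\right)}{2} = - \frac{4 + O}{2 \left(6 + O\right)}$)
$r{\left(A,R \right)} = \frac{\left(-4 - R\right)^{2}}{4 \left(6 + R\right)^{2}}$ ($r{\left(A,R \right)} = \left(\frac{-4 - R}{2 \left(6 + R\right)}\right)^{2} = \frac{\left(-4 - R\right)^{2}}{4 \left(6 + R\right)^{2}}$)
$r{\left(1 + 5,\left(-5 + 5\right) \left(-1 - 4\right) \right)} \left(25 - 46\right) = \frac{\left(4 + \left(-5 + 5\right) \left(-1 - 4\right)\right)^{2}}{4 \left(6 + \left(-5 + 5\right) \left(-1 - 4\right)\right)^{2}} \left(25 - 46\right) = \frac{\left(4 + 0 \left(-5\right)\right)^{2}}{4 \left(6 + 0 \left(-5\right)\right)^{2}} \left(-21\right) = \frac{\left(4 + 0\right)^{2}}{4 \left(6 + 0\right)^{2}} \left(-21\right) = \frac{4^{2}}{4 \cdot 36} \left(-21\right) = \frac{1}{4} \cdot 16 \cdot \frac{1}{36} \left(-21\right) = \frac{1}{9} \left(-21\right) = - \frac{7}{3}$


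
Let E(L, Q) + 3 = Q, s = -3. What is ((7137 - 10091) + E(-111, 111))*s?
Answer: 8538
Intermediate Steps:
E(L, Q) = -3 + Q
((7137 - 10091) + E(-111, 111))*s = ((7137 - 10091) + (-3 + 111))*(-3) = (-2954 + 108)*(-3) = -2846*(-3) = 8538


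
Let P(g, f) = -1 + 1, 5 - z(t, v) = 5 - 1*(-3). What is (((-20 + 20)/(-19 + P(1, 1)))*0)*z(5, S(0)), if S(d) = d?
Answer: 0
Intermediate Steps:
z(t, v) = -3 (z(t, v) = 5 - (5 - 1*(-3)) = 5 - (5 + 3) = 5 - 1*8 = 5 - 8 = -3)
P(g, f) = 0
(((-20 + 20)/(-19 + P(1, 1)))*0)*z(5, S(0)) = (((-20 + 20)/(-19 + 0))*0)*(-3) = ((0/(-19))*0)*(-3) = ((0*(-1/19))*0)*(-3) = (0*0)*(-3) = 0*(-3) = 0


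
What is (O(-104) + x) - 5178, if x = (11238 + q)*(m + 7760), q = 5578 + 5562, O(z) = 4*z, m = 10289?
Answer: 403894928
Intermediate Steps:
q = 11140
x = 403900522 (x = (11238 + 11140)*(10289 + 7760) = 22378*18049 = 403900522)
(O(-104) + x) - 5178 = (4*(-104) + 403900522) - 5178 = (-416 + 403900522) - 5178 = 403900106 - 5178 = 403894928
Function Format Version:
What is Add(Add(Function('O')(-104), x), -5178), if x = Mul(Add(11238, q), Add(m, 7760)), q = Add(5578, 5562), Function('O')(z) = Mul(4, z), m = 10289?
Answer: 403894928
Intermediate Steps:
q = 11140
x = 403900522 (x = Mul(Add(11238, 11140), Add(10289, 7760)) = Mul(22378, 18049) = 403900522)
Add(Add(Function('O')(-104), x), -5178) = Add(Add(Mul(4, -104), 403900522), -5178) = Add(Add(-416, 403900522), -5178) = Add(403900106, -5178) = 403894928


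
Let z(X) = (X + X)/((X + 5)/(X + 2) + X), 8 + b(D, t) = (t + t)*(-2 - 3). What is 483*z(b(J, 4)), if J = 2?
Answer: 2132928/2165 ≈ 985.19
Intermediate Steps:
b(D, t) = -8 - 10*t (b(D, t) = -8 + (t + t)*(-2 - 3) = -8 + (2*t)*(-5) = -8 - 10*t)
z(X) = 2*X/(X + (5 + X)/(2 + X)) (z(X) = (2*X)/((5 + X)/(2 + X) + X) = (2*X)/(X + (5 + X)/(2 + X)) = 2*X/(X + (5 + X)/(2 + X)))
483*z(b(J, 4)) = 483*(2*(-8 - 10*4)*(2 + (-8 - 10*4))/(5 + (-8 - 10*4)**2 + 3*(-8 - 10*4))) = 483*(2*(-8 - 40)*(2 + (-8 - 40))/(5 + (-8 - 40)**2 + 3*(-8 - 40))) = 483*(2*(-48)*(2 - 48)/(5 + (-48)**2 + 3*(-48))) = 483*(2*(-48)*(-46)/(5 + 2304 - 144)) = 483*(2*(-48)*(-46)/2165) = 483*(2*(-48)*(1/2165)*(-46)) = 483*(4416/2165) = 2132928/2165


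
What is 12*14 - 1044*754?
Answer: -787008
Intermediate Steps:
12*14 - 1044*754 = 168 - 787176 = -787008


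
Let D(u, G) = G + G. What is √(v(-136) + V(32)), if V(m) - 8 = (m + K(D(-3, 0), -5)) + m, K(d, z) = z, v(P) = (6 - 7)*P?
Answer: √203 ≈ 14.248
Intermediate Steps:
D(u, G) = 2*G
v(P) = -P
V(m) = 3 + 2*m (V(m) = 8 + ((m - 5) + m) = 8 + ((-5 + m) + m) = 8 + (-5 + 2*m) = 3 + 2*m)
√(v(-136) + V(32)) = √(-1*(-136) + (3 + 2*32)) = √(136 + (3 + 64)) = √(136 + 67) = √203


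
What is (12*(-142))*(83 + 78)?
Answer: -274344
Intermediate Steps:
(12*(-142))*(83 + 78) = -1704*161 = -274344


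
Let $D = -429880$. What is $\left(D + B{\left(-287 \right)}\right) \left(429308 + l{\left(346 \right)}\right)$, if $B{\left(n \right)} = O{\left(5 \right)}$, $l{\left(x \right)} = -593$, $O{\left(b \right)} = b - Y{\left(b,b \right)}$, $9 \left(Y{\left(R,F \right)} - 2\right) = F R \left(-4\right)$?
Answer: $-184289954555$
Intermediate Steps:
$Y{\left(R,F \right)} = 2 - \frac{4 F R}{9}$ ($Y{\left(R,F \right)} = 2 + \frac{F R \left(-4\right)}{9} = 2 + \frac{\left(-4\right) F R}{9} = 2 - \frac{4 F R}{9}$)
$O{\left(b \right)} = -2 + b + \frac{4 b^{2}}{9}$ ($O{\left(b \right)} = b - \left(2 - \frac{4 b b}{9}\right) = b - \left(2 - \frac{4 b^{2}}{9}\right) = b + \left(-2 + \frac{4 b^{2}}{9}\right) = -2 + b + \frac{4 b^{2}}{9}$)
$B{\left(n \right)} = \frac{127}{9}$ ($B{\left(n \right)} = -2 + 5 + \frac{4 \cdot 5^{2}}{9} = -2 + 5 + \frac{4}{9} \cdot 25 = -2 + 5 + \frac{100}{9} = \frac{127}{9}$)
$\left(D + B{\left(-287 \right)}\right) \left(429308 + l{\left(346 \right)}\right) = \left(-429880 + \frac{127}{9}\right) \left(429308 - 593\right) = \left(- \frac{3868793}{9}\right) 428715 = -184289954555$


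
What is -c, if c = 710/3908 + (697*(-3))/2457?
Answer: 1071193/1600326 ≈ 0.66936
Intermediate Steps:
c = -1071193/1600326 (c = 710*(1/3908) - 2091*1/2457 = 355/1954 - 697/819 = -1071193/1600326 ≈ -0.66936)
-c = -1*(-1071193/1600326) = 1071193/1600326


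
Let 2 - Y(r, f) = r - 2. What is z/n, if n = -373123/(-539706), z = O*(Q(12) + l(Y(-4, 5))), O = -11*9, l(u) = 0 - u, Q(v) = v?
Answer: -213723576/373123 ≈ -572.80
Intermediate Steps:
Y(r, f) = 4 - r (Y(r, f) = 2 - (r - 2) = 2 - (-2 + r) = 2 + (2 - r) = 4 - r)
l(u) = -u
O = -99
z = -396 (z = -99*(12 - (4 - 1*(-4))) = -99*(12 - (4 + 4)) = -99*(12 - 1*8) = -99*(12 - 8) = -99*4 = -396)
n = 373123/539706 (n = -373123*(-1/539706) = 373123/539706 ≈ 0.69135)
z/n = -396/373123/539706 = -396*539706/373123 = -213723576/373123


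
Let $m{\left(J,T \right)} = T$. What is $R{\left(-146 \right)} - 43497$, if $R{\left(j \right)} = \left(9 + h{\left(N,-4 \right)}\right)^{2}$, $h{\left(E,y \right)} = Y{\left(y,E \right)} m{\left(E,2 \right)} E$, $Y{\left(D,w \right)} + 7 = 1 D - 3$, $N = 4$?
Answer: $-32888$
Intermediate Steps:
$Y{\left(D,w \right)} = -10 + D$ ($Y{\left(D,w \right)} = -7 + \left(1 D - 3\right) = -7 + \left(D - 3\right) = -7 + \left(-3 + D\right) = -10 + D$)
$h{\left(E,y \right)} = E \left(-20 + 2 y\right)$ ($h{\left(E,y \right)} = \left(-10 + y\right) 2 E = \left(-20 + 2 y\right) E = E \left(-20 + 2 y\right)$)
$R{\left(j \right)} = 10609$ ($R{\left(j \right)} = \left(9 + 2 \cdot 4 \left(-10 - 4\right)\right)^{2} = \left(9 + 2 \cdot 4 \left(-14\right)\right)^{2} = \left(9 - 112\right)^{2} = \left(-103\right)^{2} = 10609$)
$R{\left(-146 \right)} - 43497 = 10609 - 43497 = -32888$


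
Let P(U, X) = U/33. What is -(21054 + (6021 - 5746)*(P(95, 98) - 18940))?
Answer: 15559963/3 ≈ 5.1867e+6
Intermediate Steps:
P(U, X) = U/33 (P(U, X) = U*(1/33) = U/33)
-(21054 + (6021 - 5746)*(P(95, 98) - 18940)) = -(21054 + (6021 - 5746)*((1/33)*95 - 18940)) = -(21054 + 275*(95/33 - 18940)) = -(21054 + 275*(-624925/33)) = -(21054 - 15623125/3) = -1*(-15559963/3) = 15559963/3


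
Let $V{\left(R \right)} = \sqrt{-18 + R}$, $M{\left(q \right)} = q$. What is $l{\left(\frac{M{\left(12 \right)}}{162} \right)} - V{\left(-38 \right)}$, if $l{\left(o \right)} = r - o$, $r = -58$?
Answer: $- \frac{1568}{27} - 2 i \sqrt{14} \approx -58.074 - 7.4833 i$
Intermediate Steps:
$l{\left(o \right)} = -58 - o$
$l{\left(\frac{M{\left(12 \right)}}{162} \right)} - V{\left(-38 \right)} = \left(-58 - \frac{12}{162}\right) - \sqrt{-18 - 38} = \left(-58 - 12 \cdot \frac{1}{162}\right) - \sqrt{-56} = \left(-58 - \frac{2}{27}\right) - 2 i \sqrt{14} = - \frac{1568}{27} - 2 i \sqrt{14}$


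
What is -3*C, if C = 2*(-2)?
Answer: 12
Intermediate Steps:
C = -4
-3*C = -3*(-4) = 12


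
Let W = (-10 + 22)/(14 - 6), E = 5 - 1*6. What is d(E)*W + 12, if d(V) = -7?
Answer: 3/2 ≈ 1.5000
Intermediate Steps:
E = -1 (E = 5 - 6 = -1)
W = 3/2 (W = 12/8 = 12*(⅛) = 3/2 ≈ 1.5000)
d(E)*W + 12 = -7*3/2 + 12 = -21/2 + 12 = 3/2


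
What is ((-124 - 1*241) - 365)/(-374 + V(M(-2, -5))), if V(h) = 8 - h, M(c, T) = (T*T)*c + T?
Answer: 730/311 ≈ 2.3473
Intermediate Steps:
M(c, T) = T + c*T**2 (M(c, T) = T**2*c + T = c*T**2 + T = T + c*T**2)
((-124 - 1*241) - 365)/(-374 + V(M(-2, -5))) = ((-124 - 1*241) - 365)/(-374 + (8 - (-5)*(1 - 5*(-2)))) = ((-124 - 241) - 365)/(-374 + (8 - (-5)*(1 + 10))) = (-365 - 365)/(-374 + (8 - (-5)*11)) = -730/(-374 + (8 - 1*(-55))) = -730/(-374 + (8 + 55)) = -730/(-374 + 63) = -730/(-311) = -730*(-1/311) = 730/311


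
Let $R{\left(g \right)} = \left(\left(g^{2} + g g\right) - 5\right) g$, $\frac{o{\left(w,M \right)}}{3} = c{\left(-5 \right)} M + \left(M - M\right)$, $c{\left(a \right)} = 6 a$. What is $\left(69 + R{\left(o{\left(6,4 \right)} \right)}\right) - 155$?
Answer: $-93310286$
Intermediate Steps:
$o{\left(w,M \right)} = - 90 M$ ($o{\left(w,M \right)} = 3 \left(6 \left(-5\right) M + \left(M - M\right)\right) = 3 \left(- 30 M + 0\right) = 3 \left(- 30 M\right) = - 90 M$)
$R{\left(g \right)} = g \left(-5 + 2 g^{2}\right)$ ($R{\left(g \right)} = \left(\left(g^{2} + g^{2}\right) - 5\right) g = \left(2 g^{2} - 5\right) g = \left(-5 + 2 g^{2}\right) g = g \left(-5 + 2 g^{2}\right)$)
$\left(69 + R{\left(o{\left(6,4 \right)} \right)}\right) - 155 = \left(69 + \left(-90\right) 4 \left(-5 + 2 \left(\left(-90\right) 4\right)^{2}\right)\right) - 155 = \left(69 - 360 \left(-5 + 2 \left(-360\right)^{2}\right)\right) - 155 = \left(69 - 360 \left(-5 + 2 \cdot 129600\right)\right) - 155 = \left(69 - 360 \left(-5 + 259200\right)\right) - 155 = \left(69 - 93310200\right) - 155 = -93310131 - 155 = -93310286$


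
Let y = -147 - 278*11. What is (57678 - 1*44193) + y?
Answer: 10280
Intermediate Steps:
y = -3205 (y = -147 - 3058 = -3205)
(57678 - 1*44193) + y = (57678 - 1*44193) - 3205 = (57678 - 44193) - 3205 = 13485 - 3205 = 10280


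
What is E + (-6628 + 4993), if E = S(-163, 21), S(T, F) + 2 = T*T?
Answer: 24932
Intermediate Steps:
S(T, F) = -2 + T² (S(T, F) = -2 + T*T = -2 + T²)
E = 26567 (E = -2 + (-163)² = -2 + 26569 = 26567)
E + (-6628 + 4993) = 26567 + (-6628 + 4993) = 26567 - 1635 = 24932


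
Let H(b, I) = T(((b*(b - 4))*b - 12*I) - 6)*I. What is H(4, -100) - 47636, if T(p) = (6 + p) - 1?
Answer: -167536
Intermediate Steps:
T(p) = 5 + p
H(b, I) = I*(-1 - 12*I + b**2*(-4 + b)) (H(b, I) = (5 + (((b*(b - 4))*b - 12*I) - 6))*I = (5 + (((b*(-4 + b))*b - 12*I) - 6))*I = (5 + ((b**2*(-4 + b) - 12*I) - 6))*I = (5 + ((-12*I + b**2*(-4 + b)) - 6))*I = (5 + (-6 - 12*I + b**2*(-4 + b)))*I = (-1 - 12*I + b**2*(-4 + b))*I = I*(-1 - 12*I + b**2*(-4 + b)))
H(4, -100) - 47636 = -100*(-1 + 4**3 - 12*(-100) - 4*4**2) - 47636 = -100*(-1 + 64 + 1200 - 4*16) - 47636 = -100*(-1 + 64 + 1200 - 64) - 47636 = -100*1199 - 47636 = -119900 - 47636 = -167536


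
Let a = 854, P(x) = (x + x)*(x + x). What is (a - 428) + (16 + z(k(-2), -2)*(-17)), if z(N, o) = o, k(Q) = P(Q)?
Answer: 476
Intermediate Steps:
P(x) = 4*x**2 (P(x) = (2*x)*(2*x) = 4*x**2)
k(Q) = 4*Q**2
(a - 428) + (16 + z(k(-2), -2)*(-17)) = (854 - 428) + (16 - 2*(-17)) = 426 + (16 + 34) = 426 + 50 = 476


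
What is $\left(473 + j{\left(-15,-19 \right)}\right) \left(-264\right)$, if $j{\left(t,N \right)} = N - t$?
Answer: $-123816$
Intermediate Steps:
$\left(473 + j{\left(-15,-19 \right)}\right) \left(-264\right) = \left(473 - 4\right) \left(-264\right) = 469 \left(-264\right) = -123816$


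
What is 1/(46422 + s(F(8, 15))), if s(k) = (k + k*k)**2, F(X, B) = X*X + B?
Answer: 1/39988822 ≈ 2.5007e-8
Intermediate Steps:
F(X, B) = B + X**2 (F(X, B) = X**2 + B = B + X**2)
s(k) = (k + k**2)**2
1/(46422 + s(F(8, 15))) = 1/(46422 + (15 + 8**2)**2*(1 + (15 + 8**2))**2) = 1/(46422 + (15 + 64)**2*(1 + (15 + 64))**2) = 1/(46422 + 79**2*(1 + 79)**2) = 1/(46422 + 6241*80**2) = 1/(46422 + 6241*6400) = 1/(46422 + 39942400) = 1/39988822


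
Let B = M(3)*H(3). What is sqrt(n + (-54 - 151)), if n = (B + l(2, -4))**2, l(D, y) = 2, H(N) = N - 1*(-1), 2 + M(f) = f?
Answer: 13*I ≈ 13.0*I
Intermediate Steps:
M(f) = -2 + f
H(N) = 1 + N (H(N) = N + 1 = 1 + N)
B = 4 (B = (-2 + 3)*(1 + 3) = 1*4 = 4)
n = 36 (n = (4 + 2)**2 = 6**2 = 36)
sqrt(n + (-54 - 151)) = sqrt(36 + (-54 - 151)) = sqrt(36 - 205) = sqrt(-169) = 13*I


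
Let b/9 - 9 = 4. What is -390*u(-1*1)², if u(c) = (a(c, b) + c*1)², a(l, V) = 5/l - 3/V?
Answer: -30498006250/59319 ≈ -5.1414e+5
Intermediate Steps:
b = 117 (b = 81 + 9*4 = 81 + 36 = 117)
a(l, V) = -3/V + 5/l
u(c) = (-1/39 + c + 5/c)² (u(c) = ((-3/117 + 5/c) + c*1)² = ((-3*1/117 + 5/c) + c)² = ((-1/39 + 5/c) + c)² = (-1/39 + c + 5/c)²)
-390*u(-1*1)² = -390*(195 - (-1) + 39*(-1*1)²)⁴/2313441 = -390*(195 - 1*(-1) + 39*(-1)²)⁴/2313441 = -390*(195 + 1 + 39*1)⁴/2313441 = -390*(195 + 1 + 39)⁴/2313441 = -390*((1/1521)*1*235²)² = -390*((1/1521)*1*55225)² = -390*(55225/1521)² = -390*3049800625/2313441 = -30498006250/59319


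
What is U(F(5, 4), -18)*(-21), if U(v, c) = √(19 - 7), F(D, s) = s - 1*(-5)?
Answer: -42*√3 ≈ -72.746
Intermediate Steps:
F(D, s) = 5 + s (F(D, s) = s + 5 = 5 + s)
U(v, c) = 2*√3 (U(v, c) = √12 = 2*√3)
U(F(5, 4), -18)*(-21) = (2*√3)*(-21) = -42*√3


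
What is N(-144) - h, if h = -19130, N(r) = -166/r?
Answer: 1377443/72 ≈ 19131.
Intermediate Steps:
N(-144) - h = -166/(-144) - 1*(-19130) = -166*(-1/144) + 19130 = 83/72 + 19130 = 1377443/72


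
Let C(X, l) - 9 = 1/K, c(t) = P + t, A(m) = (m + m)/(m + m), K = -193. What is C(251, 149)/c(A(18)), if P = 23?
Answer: 217/579 ≈ 0.37478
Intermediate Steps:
A(m) = 1 (A(m) = (2*m)/((2*m)) = (2*m)*(1/(2*m)) = 1)
c(t) = 23 + t
C(X, l) = 1736/193 (C(X, l) = 9 + 1/(-193) = 9 - 1/193 = 1736/193)
C(251, 149)/c(A(18)) = 1736/(193*(23 + 1)) = (1736/193)/24 = (1736/193)*(1/24) = 217/579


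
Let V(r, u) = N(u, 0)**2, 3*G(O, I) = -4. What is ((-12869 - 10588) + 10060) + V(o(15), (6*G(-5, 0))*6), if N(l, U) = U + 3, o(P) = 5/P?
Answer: -13388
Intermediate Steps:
G(O, I) = -4/3 (G(O, I) = (1/3)*(-4) = -4/3)
N(l, U) = 3 + U
V(r, u) = 9 (V(r, u) = (3 + 0)**2 = 3**2 = 9)
((-12869 - 10588) + 10060) + V(o(15), (6*G(-5, 0))*6) = ((-12869 - 10588) + 10060) + 9 = (-23457 + 10060) + 9 = -13397 + 9 = -13388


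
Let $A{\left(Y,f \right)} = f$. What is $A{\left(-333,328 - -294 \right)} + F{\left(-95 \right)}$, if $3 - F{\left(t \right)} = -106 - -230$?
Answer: $501$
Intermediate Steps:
$F{\left(t \right)} = -121$ ($F{\left(t \right)} = 3 - \left(-106 - -230\right) = 3 - \left(-106 + 230\right) = 3 - 124 = -121$)
$A{\left(-333,328 - -294 \right)} + F{\left(-95 \right)} = \left(328 - -294\right) - 121 = \left(328 + 294\right) - 121 = 622 - 121 = 501$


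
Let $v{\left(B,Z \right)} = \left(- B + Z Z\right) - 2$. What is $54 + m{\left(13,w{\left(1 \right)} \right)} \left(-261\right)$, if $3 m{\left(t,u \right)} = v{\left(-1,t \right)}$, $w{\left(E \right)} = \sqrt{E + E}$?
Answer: $-14562$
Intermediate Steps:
$w{\left(E \right)} = \sqrt{2} \sqrt{E}$ ($w{\left(E \right)} = \sqrt{2 E} = \sqrt{2} \sqrt{E}$)
$v{\left(B,Z \right)} = -2 + Z^{2} - B$ ($v{\left(B,Z \right)} = \left(- B + Z^{2}\right) - 2 = \left(Z^{2} - B\right) - 2 = -2 + Z^{2} - B$)
$m{\left(t,u \right)} = - \frac{1}{3} + \frac{t^{2}}{3}$ ($m{\left(t,u \right)} = \frac{-2 + t^{2} - -1}{3} = \frac{-2 + t^{2} + 1}{3} = \frac{-1 + t^{2}}{3} = - \frac{1}{3} + \frac{t^{2}}{3}$)
$54 + m{\left(13,w{\left(1 \right)} \right)} \left(-261\right) = 54 + \left(- \frac{1}{3} + \frac{13^{2}}{3}\right) \left(-261\right) = 54 + \left(- \frac{1}{3} + \frac{1}{3} \cdot 169\right) \left(-261\right) = 54 + \left(- \frac{1}{3} + \frac{169}{3}\right) \left(-261\right) = 54 + 56 \left(-261\right) = 54 - 14616 = -14562$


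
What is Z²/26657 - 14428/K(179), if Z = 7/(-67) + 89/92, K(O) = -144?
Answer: 913319655430325/9115469484048 ≈ 100.19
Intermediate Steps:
Z = 5319/6164 (Z = 7*(-1/67) + 89*(1/92) = -7/67 + 89/92 = 5319/6164 ≈ 0.86291)
Z²/26657 - 14428/K(179) = (5319/6164)²/26657 - 14428/(-144) = (28291761/37994896)*(1/26657) - 14428*(-1/144) = 28291761/1012829942672 + 3607/36 = 913319655430325/9115469484048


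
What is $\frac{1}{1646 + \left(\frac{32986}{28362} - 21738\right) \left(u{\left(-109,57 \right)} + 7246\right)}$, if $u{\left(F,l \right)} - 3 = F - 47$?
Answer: $- \frac{14181}{2186394510979} \approx -6.486 \cdot 10^{-9}$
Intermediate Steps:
$u{\left(F,l \right)} = -44 + F$ ($u{\left(F,l \right)} = 3 + \left(F - 47\right) = 3 + \left(-47 + F\right) = -44 + F$)
$\frac{1}{1646 + \left(\frac{32986}{28362} - 21738\right) \left(u{\left(-109,57 \right)} + 7246\right)} = \frac{1}{1646 + \left(\frac{32986}{28362} - 21738\right) \left(\left(-44 - 109\right) + 7246\right)} = \frac{1}{1646 + \left(32986 \cdot \frac{1}{28362} - 21738\right) \left(-153 + 7246\right)} = \frac{1}{1646 + \left(\frac{16493}{14181} - 21738\right) 7093} = \frac{1}{1646 - \frac{2186417852905}{14181}} = \frac{1}{- \frac{2186394510979}{14181}} = - \frac{14181}{2186394510979}$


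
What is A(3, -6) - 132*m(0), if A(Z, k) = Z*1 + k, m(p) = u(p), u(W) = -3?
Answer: 393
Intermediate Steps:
m(p) = -3
A(Z, k) = Z + k
A(3, -6) - 132*m(0) = (3 - 6) - 132*(-3) = -3 + 396 = 393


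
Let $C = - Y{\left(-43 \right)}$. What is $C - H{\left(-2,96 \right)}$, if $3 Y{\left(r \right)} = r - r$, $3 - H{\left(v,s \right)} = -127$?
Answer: $-130$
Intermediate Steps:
$H{\left(v,s \right)} = 130$ ($H{\left(v,s \right)} = 3 - -127 = 3 + 127 = 130$)
$Y{\left(r \right)} = 0$ ($Y{\left(r \right)} = \frac{r - r}{3} = \frac{1}{3} \cdot 0 = 0$)
$C = 0$ ($C = \left(-1\right) 0 = 0$)
$C - H{\left(-2,96 \right)} = 0 - 130 = -130$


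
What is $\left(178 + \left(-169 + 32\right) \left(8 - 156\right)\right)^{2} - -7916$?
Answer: $418374032$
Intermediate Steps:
$\left(178 + \left(-169 + 32\right) \left(8 - 156\right)\right)^{2} - -7916 = \left(178 - -20276\right)^{2} + 7916 = \left(178 + 20276\right)^{2} + 7916 = 20454^{2} + 7916 = 418366116 + 7916 = 418374032$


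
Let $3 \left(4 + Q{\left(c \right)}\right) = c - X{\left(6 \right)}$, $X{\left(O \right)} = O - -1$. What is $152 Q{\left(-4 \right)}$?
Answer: $- \frac{3496}{3} \approx -1165.3$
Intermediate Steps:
$X{\left(O \right)} = 1 + O$ ($X{\left(O \right)} = O + 1 = 1 + O$)
$Q{\left(c \right)} = - \frac{19}{3} + \frac{c}{3}$ ($Q{\left(c \right)} = -4 + \frac{c - \left(1 + 6\right)}{3} = -4 + \frac{c - 7}{3} = -4 + \frac{-7 + c}{3} = -4 + \left(- \frac{7}{3} + \frac{c}{3}\right) = - \frac{19}{3} + \frac{c}{3}$)
$152 Q{\left(-4 \right)} = 152 \left(- \frac{19}{3} + \frac{1}{3} \left(-4\right)\right) = 152 \left(- \frac{19}{3} - \frac{4}{3}\right) = 152 \left(- \frac{23}{3}\right) = - \frac{3496}{3}$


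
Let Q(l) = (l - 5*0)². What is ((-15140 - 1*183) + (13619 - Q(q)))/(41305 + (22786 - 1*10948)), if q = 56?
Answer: -4840/53143 ≈ -0.091075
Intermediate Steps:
Q(l) = l² (Q(l) = (l + 0)² = l²)
((-15140 - 1*183) + (13619 - Q(q)))/(41305 + (22786 - 1*10948)) = ((-15140 - 1*183) + (13619 - 1*56²))/(41305 + (22786 - 1*10948)) = ((-15140 - 183) + (13619 - 1*3136))/(41305 + (22786 - 10948)) = (-15323 + (13619 - 3136))/(41305 + 11838) = (-15323 + 10483)/53143 = -4840*1/53143 = -4840/53143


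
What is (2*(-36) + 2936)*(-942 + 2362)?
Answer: 4066880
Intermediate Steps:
(2*(-36) + 2936)*(-942 + 2362) = (-72 + 2936)*1420 = 2864*1420 = 4066880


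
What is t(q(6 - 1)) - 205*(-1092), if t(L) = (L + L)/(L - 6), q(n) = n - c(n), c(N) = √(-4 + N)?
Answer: 223856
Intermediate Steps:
q(n) = n - √(-4 + n)
t(L) = 2*L/(-6 + L) (t(L) = (2*L)/(-6 + L) = 2*L/(-6 + L))
t(q(6 - 1)) - 205*(-1092) = 2*((6 - 1) - √(-4 + (6 - 1)))/(-6 + ((6 - 1) - √(-4 + (6 - 1)))) - 205*(-1092) = 2*(5 - √(-4 + 5))/(-6 + (5 - √(-4 + 5))) + 223860 = 2*(5 - √1)/(-6 + (5 - √1)) + 223860 = 2*(5 - 1*1)/(-6 + (5 - 1*1)) + 223860 = 2*(5 - 1)/(-6 + (5 - 1)) + 223860 = 2*4/(-6 + 4) + 223860 = 2*4/(-2) + 223860 = 2*4*(-½) + 223860 = -4 + 223860 = 223856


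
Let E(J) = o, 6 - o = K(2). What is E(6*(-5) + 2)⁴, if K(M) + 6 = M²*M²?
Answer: 256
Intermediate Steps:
K(M) = -6 + M⁴ (K(M) = -6 + M²*M² = -6 + M⁴)
o = -4 (o = 6 - (-6 + 2⁴) = 6 - (-6 + 16) = 6 - 1*10 = 6 - 10 = -4)
E(J) = -4
E(6*(-5) + 2)⁴ = (-4)⁴ = 256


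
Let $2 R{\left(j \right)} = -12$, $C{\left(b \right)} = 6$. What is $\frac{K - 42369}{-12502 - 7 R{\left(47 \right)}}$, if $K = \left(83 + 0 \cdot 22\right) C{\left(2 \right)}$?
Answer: $\frac{41871}{12460} \approx 3.3604$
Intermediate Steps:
$R{\left(j \right)} = -6$ ($R{\left(j \right)} = \frac{1}{2} \left(-12\right) = -6$)
$K = 498$ ($K = \left(83 + 0 \cdot 22\right) 6 = \left(83 + 0\right) 6 = 83 \cdot 6 = 498$)
$\frac{K - 42369}{-12502 - 7 R{\left(47 \right)}} = \frac{498 - 42369}{-12502 - -42} = - \frac{41871}{-12502 + 42} = - \frac{41871}{-12460} = \left(-41871\right) \left(- \frac{1}{12460}\right) = \frac{41871}{12460}$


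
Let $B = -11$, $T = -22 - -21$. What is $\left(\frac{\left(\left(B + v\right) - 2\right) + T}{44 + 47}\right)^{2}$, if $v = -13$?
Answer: $\frac{729}{8281} \approx 0.088033$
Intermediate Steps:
$T = -1$ ($T = -22 + 21 = -1$)
$\left(\frac{\left(\left(B + v\right) - 2\right) + T}{44 + 47}\right)^{2} = \left(\frac{\left(\left(-11 - 13\right) - 2\right) - 1}{44 + 47}\right)^{2} = \left(\frac{\left(-24 - 2\right) - 1}{91}\right)^{2} = \left(\left(-26 - 1\right) \frac{1}{91}\right)^{2} = \left(\left(-27\right) \frac{1}{91}\right)^{2} = \left(- \frac{27}{91}\right)^{2} = \frac{729}{8281}$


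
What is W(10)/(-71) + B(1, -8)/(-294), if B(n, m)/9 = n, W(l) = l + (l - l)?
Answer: -1193/6958 ≈ -0.17146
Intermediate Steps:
W(l) = l (W(l) = l + 0 = l)
B(n, m) = 9*n
W(10)/(-71) + B(1, -8)/(-294) = 10/(-71) + (9*1)/(-294) = 10*(-1/71) + 9*(-1/294) = -10/71 - 3/98 = -1193/6958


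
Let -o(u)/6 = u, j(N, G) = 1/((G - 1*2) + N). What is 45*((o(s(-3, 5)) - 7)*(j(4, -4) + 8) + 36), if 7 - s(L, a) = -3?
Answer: -41985/2 ≈ -20993.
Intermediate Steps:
s(L, a) = 10 (s(L, a) = 7 - 1*(-3) = 7 + 3 = 10)
j(N, G) = 1/(-2 + G + N) (j(N, G) = 1/((G - 2) + N) = 1/((-2 + G) + N) = 1/(-2 + G + N))
o(u) = -6*u
45*((o(s(-3, 5)) - 7)*(j(4, -4) + 8) + 36) = 45*((-6*10 - 7)*(1/(-2 - 4 + 4) + 8) + 36) = 45*((-60 - 7)*(1/(-2) + 8) + 36) = 45*(-67*(-1/2 + 8) + 36) = 45*(-67*15/2 + 36) = 45*(-1005/2 + 36) = 45*(-933/2) = -41985/2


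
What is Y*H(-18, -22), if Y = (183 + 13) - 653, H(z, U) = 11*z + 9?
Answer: 86373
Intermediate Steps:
H(z, U) = 9 + 11*z
Y = -457 (Y = 196 - 653 = -457)
Y*H(-18, -22) = -457*(9 + 11*(-18)) = -457*(9 - 198) = -457*(-189) = 86373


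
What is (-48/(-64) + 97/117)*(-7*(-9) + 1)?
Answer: 11824/117 ≈ 101.06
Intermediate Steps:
(-48/(-64) + 97/117)*(-7*(-9) + 1) = (-48*(-1/64) + 97*(1/117))*(63 + 1) = (¾ + 97/117)*64 = (739/468)*64 = 11824/117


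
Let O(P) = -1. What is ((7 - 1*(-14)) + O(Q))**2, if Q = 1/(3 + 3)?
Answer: 400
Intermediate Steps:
Q = 1/6 ≈ 0.16667
((7 - 1*(-14)) + O(Q))**2 = ((7 - 1*(-14)) - 1)**2 = ((7 + 14) - 1)**2 = (21 - 1)**2 = 20**2 = 400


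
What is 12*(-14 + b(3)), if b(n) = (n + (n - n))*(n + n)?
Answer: 48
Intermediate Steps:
b(n) = 2*n**2 (b(n) = (n + 0)*(2*n) = n*(2*n) = 2*n**2)
12*(-14 + b(3)) = 12*(-14 + 2*3**2) = 12*(-14 + 2*9) = 12*(-14 + 18) = 12*4 = 48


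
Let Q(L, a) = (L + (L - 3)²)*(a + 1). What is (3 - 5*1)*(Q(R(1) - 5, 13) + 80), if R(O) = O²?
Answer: -1420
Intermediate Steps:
Q(L, a) = (1 + a)*(L + (-3 + L)²) (Q(L, a) = (L + (-3 + L)²)*(1 + a) = (1 + a)*(L + (-3 + L)²))
(3 - 5*1)*(Q(R(1) - 5, 13) + 80) = (3 - 5*1)*(((1² - 5) + (-3 + (1² - 5))² + (1² - 5)*13 + 13*(-3 + (1² - 5))²) + 80) = (3 - 5)*(((1 - 5) + (-3 + (1 - 5))² + (1 - 5)*13 + 13*(-3 + (1 - 5))²) + 80) = -2*((-4 + (-3 - 4)² - 4*13 + 13*(-3 - 4)²) + 80) = -2*((-4 + (-7)² - 52 + 13*(-7)²) + 80) = -2*((-4 + 49 - 52 + 13*49) + 80) = -2*((-4 + 49 - 52 + 637) + 80) = -2*(630 + 80) = -2*710 = -1420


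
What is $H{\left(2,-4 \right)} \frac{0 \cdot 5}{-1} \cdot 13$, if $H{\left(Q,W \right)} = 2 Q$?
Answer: $0$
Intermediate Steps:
$H{\left(2,-4 \right)} \frac{0 \cdot 5}{-1} \cdot 13 = 2 \cdot 2 \frac{0 \cdot 5}{-1} \cdot 13 = 4 \cdot 0 \left(-1\right) 13 = 4 \cdot 0 \cdot 13 = 0 \cdot 13 = 0$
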